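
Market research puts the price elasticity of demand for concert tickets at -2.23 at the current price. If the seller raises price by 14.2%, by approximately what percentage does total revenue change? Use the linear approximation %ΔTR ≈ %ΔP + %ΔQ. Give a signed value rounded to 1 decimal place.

-17.5%

%ΔQ ≈ Ed × %ΔP = (-2.23) × (+14.2%) = -31.6660%
%ΔTR ≈ %ΔP + %ΔQ = (+14.2%) + (-31.6660%) = -17.4660%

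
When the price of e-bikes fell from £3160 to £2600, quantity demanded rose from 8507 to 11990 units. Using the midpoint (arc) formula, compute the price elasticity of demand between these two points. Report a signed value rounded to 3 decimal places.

-1.748

%ΔQ = (11990 − 8507) / [(8507 + 11990)/2] = 3483/10248.5 = 0.339854…
%ΔP = (2600 − 3160) / [(3160 + 2600)/2] = -560/2880 = -0.194444…
Arc Ed = %ΔQ / %ΔP = (3483/10248.5) / (-560/2880) = -1.74782…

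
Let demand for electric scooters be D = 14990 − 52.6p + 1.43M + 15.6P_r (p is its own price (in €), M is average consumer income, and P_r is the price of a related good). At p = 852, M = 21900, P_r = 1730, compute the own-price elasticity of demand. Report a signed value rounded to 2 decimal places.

At the given values, D = 14990 − 52.6(852) + 1.43(21900) + 15.6(1730) = 28479.8.
∂D/∂p = −52.6.
E = (-52.6) × (852/28479.8) = -1.5735…

-1.57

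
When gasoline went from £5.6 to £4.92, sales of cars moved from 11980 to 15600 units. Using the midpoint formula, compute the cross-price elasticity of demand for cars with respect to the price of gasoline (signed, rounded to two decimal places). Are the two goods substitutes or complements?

-2.03; complements

%ΔQ_{cars} = (15600 − 11980)/avg = 3620/13790 = 0.262509…
%ΔP_{gasoline} = (4.92 − 5.6)/avg = -0.68/5.26 = -0.129277…
E_cross = (3620/13790) / (-0.68/5.26) = -2.0305…
E_cross < 0 ⇒ the goods are complements.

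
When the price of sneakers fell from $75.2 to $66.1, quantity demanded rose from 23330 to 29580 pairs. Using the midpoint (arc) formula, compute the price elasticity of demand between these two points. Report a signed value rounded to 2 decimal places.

-1.83

%ΔQ = (29580 − 23330) / [(23330 + 29580)/2] = 6250/26455 = 0.236250…
%ΔP = (66.1 − 75.2) / [(75.2 + 66.1)/2] = -9.1/70.65 = -0.128803…
Arc Ed = %ΔQ / %ΔP = (6250/26455) / (-9.1/70.65) = -1.8341…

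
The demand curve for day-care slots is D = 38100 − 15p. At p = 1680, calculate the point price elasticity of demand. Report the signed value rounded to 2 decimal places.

-1.95

dD/dp = −15. At p = 1680, D = 38100 − 15(1680) = 12900.
Ed = (dD/dp)·(p/D) = −15 × (1680/12900) = -1.9534…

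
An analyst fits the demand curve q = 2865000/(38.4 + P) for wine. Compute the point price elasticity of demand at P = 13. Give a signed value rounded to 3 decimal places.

dq/dP = −2865000/(38.4 + P)² = -1084.42. At P = 13, q = 55739.3.
Ed = (dq/dP)·(P/q) = (-1084.42) × (13/55739.3) = -0.25291…

-0.253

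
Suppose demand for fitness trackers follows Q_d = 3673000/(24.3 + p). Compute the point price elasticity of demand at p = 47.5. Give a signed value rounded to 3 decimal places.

-0.662

dQ_d/dp = −3673000/(24.3 + p)² = -712.479. At p = 47.5, Q_d = 51156.
Ed = (dQ_d/dp)·(p/Q_d) = (-712.479) × (47.5/51156) = -0.66155…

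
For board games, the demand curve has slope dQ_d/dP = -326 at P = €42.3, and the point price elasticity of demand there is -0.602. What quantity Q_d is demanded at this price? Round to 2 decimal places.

Ed = (dQ_d/dP)·(P/Q_d) ⇒ Q_d = (dQ_d/dP)·P/Ed = (-326)·42.3/(-0.602) = 22906.6445…

22906.64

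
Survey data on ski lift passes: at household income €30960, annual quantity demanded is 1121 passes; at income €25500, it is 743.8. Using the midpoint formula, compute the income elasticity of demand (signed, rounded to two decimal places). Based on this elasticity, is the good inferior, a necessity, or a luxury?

%ΔQ = (743.8 − 1121)/[( 1121 + 743.8)/2] = -377.2/932.4 = -0.404547…
%ΔIncome = (25500 − 30960)/[( 30960 + 25500)/2] = -5460/28230 = -0.193411…
E_income = (-377.2/932.4) / (-5460/28230) = 2.0916…
E_income > 1 ⇒ normal good, luxury.

2.09; luxury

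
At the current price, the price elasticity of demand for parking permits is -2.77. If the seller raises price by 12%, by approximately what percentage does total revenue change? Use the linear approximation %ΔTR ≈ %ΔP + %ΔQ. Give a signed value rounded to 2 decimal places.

-21.24%

%ΔQ ≈ Ed × %ΔP = (-2.77) × (+12%) = -33.2400%
%ΔTR ≈ %ΔP + %ΔQ = (+12%) + (-33.2400%) = -21.2400%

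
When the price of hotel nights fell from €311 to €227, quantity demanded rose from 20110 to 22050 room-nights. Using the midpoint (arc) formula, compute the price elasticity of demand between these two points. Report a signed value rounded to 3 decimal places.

-0.295

%ΔQ = (22050 − 20110) / [(20110 + 22050)/2] = 1940/21080 = 0.092030…
%ΔP = (227 − 311) / [(311 + 227)/2] = -84/269 = -0.312267…
Arc Ed = %ΔQ / %ΔP = (1940/21080) / (-84/269) = -0.29471…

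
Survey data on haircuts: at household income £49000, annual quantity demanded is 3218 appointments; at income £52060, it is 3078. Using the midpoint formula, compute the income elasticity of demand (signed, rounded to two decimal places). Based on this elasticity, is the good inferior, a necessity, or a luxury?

-0.73; inferior

%ΔQ = (3078 − 3218)/[( 3218 + 3078)/2] = -140/3148 = -0.044472…
%ΔIncome = (52060 − 49000)/[( 49000 + 52060)/2] = 3060/50530 = 0.060558…
E_income = (-140/3148) / (3060/50530) = -0.7343…
E_income < 0 ⇒ inferior good.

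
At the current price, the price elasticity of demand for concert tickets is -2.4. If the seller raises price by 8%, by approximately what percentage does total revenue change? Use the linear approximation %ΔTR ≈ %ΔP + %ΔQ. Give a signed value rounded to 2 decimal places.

-11.20%

%ΔQ ≈ Ed × %ΔP = (-2.4) × (+8%) = -19.2000%
%ΔTR ≈ %ΔP + %ΔQ = (+8%) + (-19.2000%) = -11.2000%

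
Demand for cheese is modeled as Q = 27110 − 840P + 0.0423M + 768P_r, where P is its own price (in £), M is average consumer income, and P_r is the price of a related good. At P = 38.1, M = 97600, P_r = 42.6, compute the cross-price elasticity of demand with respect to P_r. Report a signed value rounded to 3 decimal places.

At the given values, Q = 27110 − 840(38.1) + 0.0423(97600) + 768(42.6) = 31951.28.
∂Q/∂P_r = 768.
E = (768) × (42.6/31951.28) = 1.02395…

1.024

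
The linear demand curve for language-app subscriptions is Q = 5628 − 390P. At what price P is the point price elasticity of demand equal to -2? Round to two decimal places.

9.62

Ed = −390P/(5628 − 390P). Set this equal to -2:
390P = 2·(5628 − 390P) ⇒ 390P(1 + 2) = 2·5628
P = 2·5628 / (390·3) = 9.6205…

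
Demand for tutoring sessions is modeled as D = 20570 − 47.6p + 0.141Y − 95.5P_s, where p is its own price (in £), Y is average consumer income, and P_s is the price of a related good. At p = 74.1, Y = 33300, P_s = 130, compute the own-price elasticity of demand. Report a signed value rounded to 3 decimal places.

-0.378

At the given values, D = 20570 − 47.6(74.1) + 0.141(33300) − 95.5(130) = 9323.14.
∂D/∂p = −47.6.
E = (-47.6) × (74.1/9323.14) = -0.37832…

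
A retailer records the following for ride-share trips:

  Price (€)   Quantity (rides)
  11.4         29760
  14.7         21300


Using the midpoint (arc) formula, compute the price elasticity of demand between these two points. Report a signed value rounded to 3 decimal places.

%ΔQ = (21300 − 29760) / [(29760 + 21300)/2] = -8460/25530 = -0.331374…
%ΔP = (14.7 − 11.4) / [(11.4 + 14.7)/2] = 3.3/13.05 = 0.252873…
Arc Ed = %ΔQ / %ΔP = (-8460/25530) / (3.3/13.05) = -1.31043…

-1.310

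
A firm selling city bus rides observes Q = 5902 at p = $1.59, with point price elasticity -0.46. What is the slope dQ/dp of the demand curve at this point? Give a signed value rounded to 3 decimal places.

-1707.497

Ed = (dQ/dp)·(p/Q) ⇒ dQ/dp = Ed·Q/p = (-0.46)·5902/1.59 = -1707.49685…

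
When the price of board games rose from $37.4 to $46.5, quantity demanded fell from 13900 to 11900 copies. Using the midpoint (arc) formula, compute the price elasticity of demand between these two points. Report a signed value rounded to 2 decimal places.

-0.71

%ΔQ = (11900 − 13900) / [(13900 + 11900)/2] = -2000/12900 = -0.155038…
%ΔP = (46.5 − 37.4) / [(37.4 + 46.5)/2] = 9.1/41.95 = 0.216924…
Arc Ed = %ΔQ / %ΔP = (-2000/12900) / (9.1/41.95) = -0.7147…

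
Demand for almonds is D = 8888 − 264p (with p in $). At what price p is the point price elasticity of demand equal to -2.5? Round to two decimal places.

24.05

Ed = −264p/(8888 − 264p). Set this equal to -2.5:
264p = 2.5·(8888 − 264p) ⇒ 264p(1 + 2.5) = 2.5·8888
p = 2.5·8888 / (264·3.5) = 24.0476…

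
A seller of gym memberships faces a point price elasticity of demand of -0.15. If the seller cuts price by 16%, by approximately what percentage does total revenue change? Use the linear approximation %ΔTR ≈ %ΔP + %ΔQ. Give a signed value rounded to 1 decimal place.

%ΔQ ≈ Ed × %ΔP = (-0.15) × (-16%) = +2.4000%
%ΔTR ≈ %ΔP + %ΔQ = (-16%) + (+2.4000%) = -13.6000%

-13.6%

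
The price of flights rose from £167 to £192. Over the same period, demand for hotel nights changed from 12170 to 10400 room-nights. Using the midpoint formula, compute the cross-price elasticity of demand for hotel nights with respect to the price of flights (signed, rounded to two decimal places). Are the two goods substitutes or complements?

-1.13; complements

%ΔQ_{hotel nights} = (10400 − 12170)/avg = -1770/11285 = -0.156845…
%ΔP_{flights} = (192 − 167)/avg = 25/179.5 = 0.139275…
E_cross = (-1770/11285) / (25/179.5) = -1.1261…
E_cross < 0 ⇒ the goods are complements.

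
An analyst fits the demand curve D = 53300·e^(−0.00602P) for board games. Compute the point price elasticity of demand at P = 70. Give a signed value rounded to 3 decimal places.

-0.421

dD/dP = −0.00602·D = -210.529. At P = 70, D = 34971.6.
Ed = (dD/dP)·(P/D) = (-210.529) × (70/34971.6) = -0.4214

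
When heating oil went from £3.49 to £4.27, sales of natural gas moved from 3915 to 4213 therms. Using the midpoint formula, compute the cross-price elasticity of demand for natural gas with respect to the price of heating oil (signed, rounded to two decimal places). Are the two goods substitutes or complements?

0.36; substitutes

%ΔQ_{natural gas} = (4213 − 3915)/avg = 298/4064 = 0.073326…
%ΔP_{heating oil} = (4.27 − 3.49)/avg = 0.78/3.88 = 0.201030…
E_cross = (298/4064) / (0.78/3.88) = 0.3647…
E_cross > 0 ⇒ the goods are substitutes.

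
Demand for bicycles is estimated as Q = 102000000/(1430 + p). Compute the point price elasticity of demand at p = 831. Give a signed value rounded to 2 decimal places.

dQ/dp = −102000000/(1430 + p)² = -19.9526. At p = 831, Q = 45112.8.
Ed = (dQ/dp)·(p/Q) = (-19.9526) × (831/45112.8) = -0.3675…

-0.37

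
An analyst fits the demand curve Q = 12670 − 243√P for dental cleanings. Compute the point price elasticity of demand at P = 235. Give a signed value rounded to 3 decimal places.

-0.208

dQ/dP = −243/(2√P) = -7.92579. At P = 235, Q = 8944.88.
Ed = (dQ/dP)·(P/Q) = (-7.92579) × (235/8944.88) = -0.20822…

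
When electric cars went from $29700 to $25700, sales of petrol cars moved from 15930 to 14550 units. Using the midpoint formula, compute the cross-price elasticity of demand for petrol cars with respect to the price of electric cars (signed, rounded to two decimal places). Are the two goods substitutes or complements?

0.63; substitutes

%ΔQ_{petrol cars} = (14550 − 15930)/avg = -1380/15240 = -0.090551…
%ΔP_{electric cars} = (25700 − 29700)/avg = -4000/27700 = -0.144404…
E_cross = (-1380/15240) / (-4000/27700) = 0.6270…
E_cross > 0 ⇒ the goods are substitutes.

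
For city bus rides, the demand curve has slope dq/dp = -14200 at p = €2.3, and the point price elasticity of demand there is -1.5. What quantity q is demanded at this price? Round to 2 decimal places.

Ed = (dq/dp)·(p/q) ⇒ q = (dq/dp)·p/Ed = (-14200)·2.3/(-1.5) = 21773.3333…

21773.33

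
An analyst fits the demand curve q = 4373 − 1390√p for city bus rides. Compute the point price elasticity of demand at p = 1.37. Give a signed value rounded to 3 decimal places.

dq/dp = −1390/(2√p) = -593.779. At p = 1.37, q = 2746.05.
Ed = (dq/dp)·(p/q) = (-593.779) × (1.37/2746.05) = -0.29623…

-0.296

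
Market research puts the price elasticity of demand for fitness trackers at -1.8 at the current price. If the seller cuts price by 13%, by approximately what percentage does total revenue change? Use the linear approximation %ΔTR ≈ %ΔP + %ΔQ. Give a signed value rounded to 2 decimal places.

+10.40%

%ΔQ ≈ Ed × %ΔP = (-1.8) × (-13%) = +23.4000%
%ΔTR ≈ %ΔP + %ΔQ = (-13%) + (+23.4000%) = +10.4000%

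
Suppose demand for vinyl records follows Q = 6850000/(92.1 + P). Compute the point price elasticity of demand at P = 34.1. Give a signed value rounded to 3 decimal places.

-0.270

dQ/dP = −6850000/(92.1 + P)² = -430.102. At P = 34.1, Q = 54278.9.
Ed = (dQ/dP)·(P/Q) = (-430.102) × (34.1/54278.9) = -0.27020…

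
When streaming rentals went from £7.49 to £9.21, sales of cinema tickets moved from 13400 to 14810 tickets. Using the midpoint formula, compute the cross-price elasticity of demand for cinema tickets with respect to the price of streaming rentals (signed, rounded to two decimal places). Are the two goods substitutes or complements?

0.49; substitutes

%ΔQ_{cinema tickets} = (14810 − 13400)/avg = 1410/14105 = 0.099964…
%ΔP_{streaming rentals} = (9.21 − 7.49)/avg = 1.72/8.35 = 0.205988…
E_cross = (1410/14105) / (1.72/8.35) = 0.4852…
E_cross > 0 ⇒ the goods are substitutes.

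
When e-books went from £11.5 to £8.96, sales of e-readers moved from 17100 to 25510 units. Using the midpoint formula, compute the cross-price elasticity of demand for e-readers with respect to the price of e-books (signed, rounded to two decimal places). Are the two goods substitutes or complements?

%ΔQ_{e-readers} = (25510 − 17100)/avg = 8410/21305 = 0.394743…
%ΔP_{e-books} = (8.96 − 11.5)/avg = -2.54/10.23 = -0.248289…
E_cross = (8410/21305) / (-2.54/10.23) = -1.5898…
E_cross < 0 ⇒ the goods are complements.

-1.59; complements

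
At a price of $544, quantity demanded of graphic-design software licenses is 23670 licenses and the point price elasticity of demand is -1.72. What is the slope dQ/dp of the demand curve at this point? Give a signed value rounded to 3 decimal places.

-74.839

Ed = (dQ/dp)·(p/Q) ⇒ dQ/dp = Ed·Q/p = (-1.72)·23670/544 = -74.83897…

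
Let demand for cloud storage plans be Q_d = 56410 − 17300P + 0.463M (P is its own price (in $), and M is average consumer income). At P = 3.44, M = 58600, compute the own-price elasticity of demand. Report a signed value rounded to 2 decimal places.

At the given values, Q_d = 56410 − 17300(3.44) + 0.463(58600) = 24029.8.
∂Q_d/∂P = −17300.
E = (-17300) × (3.44/24029.8) = -2.4765…

-2.48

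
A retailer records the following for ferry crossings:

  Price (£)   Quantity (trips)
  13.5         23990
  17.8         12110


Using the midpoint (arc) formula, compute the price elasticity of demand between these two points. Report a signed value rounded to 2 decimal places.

-2.40

%ΔQ = (12110 − 23990) / [(23990 + 12110)/2] = -11880/18050 = -0.658171…
%ΔP = (17.8 − 13.5) / [(13.5 + 17.8)/2] = 4.3/15.65 = 0.274760…
Arc Ed = %ΔQ / %ΔP = (-11880/18050) / (4.3/15.65) = -2.3954…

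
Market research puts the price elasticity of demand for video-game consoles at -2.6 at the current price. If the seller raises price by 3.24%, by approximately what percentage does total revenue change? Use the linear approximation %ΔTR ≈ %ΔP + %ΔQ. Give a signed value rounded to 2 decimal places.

%ΔQ ≈ Ed × %ΔP = (-2.6) × (+3.24%) = -8.4240%
%ΔTR ≈ %ΔP + %ΔQ = (+3.24%) + (-8.4240%) = -5.1840%

-5.18%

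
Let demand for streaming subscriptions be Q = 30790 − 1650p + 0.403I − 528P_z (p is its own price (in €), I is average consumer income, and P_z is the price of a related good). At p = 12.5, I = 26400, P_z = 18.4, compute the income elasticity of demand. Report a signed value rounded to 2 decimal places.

At the given values, Q = 30790 − 1650(12.5) + 0.403(26400) − 528(18.4) = 11089.
∂Q/∂I = 0.403.
E = (0.403) × (26400/11089) = 0.9594…

0.96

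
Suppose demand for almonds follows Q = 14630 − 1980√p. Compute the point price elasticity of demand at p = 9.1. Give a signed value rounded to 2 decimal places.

dQ/dp = −1980/(2√p) = -328.182. At p = 9.1, Q = 8657.09.
Ed = (dQ/dp)·(p/Q) = (-328.182) × (9.1/8657.09) = -0.3449…

-0.34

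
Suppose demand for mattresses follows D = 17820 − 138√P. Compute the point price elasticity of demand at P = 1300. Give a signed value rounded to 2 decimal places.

-0.19

dD/dP = −138/(2√P) = -1.91372. At P = 1300, D = 12844.3.
Ed = (dD/dP)·(P/D) = (-1.91372) × (1300/12844.3) = -0.1936…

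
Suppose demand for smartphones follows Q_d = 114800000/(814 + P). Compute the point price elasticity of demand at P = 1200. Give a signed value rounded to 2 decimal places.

dQ_d/dP = −114800000/(814 + P)² = -28.3024. At P = 1200, Q_d = 57001.
Ed = (dQ_d/dP)·(P/Q_d) = (-28.3024) × (1200/57001) = -0.5958…

-0.60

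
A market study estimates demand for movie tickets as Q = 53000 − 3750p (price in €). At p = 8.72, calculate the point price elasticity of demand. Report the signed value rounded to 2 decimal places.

dQ/dp = −3750. At p = 8.72, Q = 53000 − 3750(8.72) = 20300.
Ed = (dQ/dp)·(p/Q) = −3750 × (8.72/20300) = -1.6108…

-1.61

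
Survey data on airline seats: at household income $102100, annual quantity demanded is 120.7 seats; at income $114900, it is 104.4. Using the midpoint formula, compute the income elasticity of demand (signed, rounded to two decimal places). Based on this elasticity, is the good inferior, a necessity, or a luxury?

%ΔQ = (104.4 − 120.7)/[( 120.7 + 104.4)/2] = -16.3/112.55 = -0.144824…
%ΔIncome = (114900 − 102100)/[( 102100 + 114900)/2] = 12800/108500 = 0.117972…
E_income = (-16.3/112.55) / (12800/108500) = -1.2276…
E_income < 0 ⇒ inferior good.

-1.23; inferior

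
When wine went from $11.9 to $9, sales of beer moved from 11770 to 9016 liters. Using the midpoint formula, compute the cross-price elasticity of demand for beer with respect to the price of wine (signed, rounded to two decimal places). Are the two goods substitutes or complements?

0.95; substitutes

%ΔQ_{beer} = (9016 − 11770)/avg = -2754/10393 = -0.264986…
%ΔP_{wine} = (9 − 11.9)/avg = -2.9/10.45 = -0.277511…
E_cross = (-2754/10393) / (-2.9/10.45) = 0.9548…
E_cross > 0 ⇒ the goods are substitutes.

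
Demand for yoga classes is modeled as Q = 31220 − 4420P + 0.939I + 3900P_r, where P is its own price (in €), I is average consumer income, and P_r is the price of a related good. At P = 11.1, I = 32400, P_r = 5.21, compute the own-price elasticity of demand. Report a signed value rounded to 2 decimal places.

At the given values, Q = 31220 − 4420(11.1) + 0.939(32400) + 3900(5.21) = 32900.6.
∂Q/∂P = −4420.
E = (-4420) × (11.1/32900.6) = -1.4912…

-1.49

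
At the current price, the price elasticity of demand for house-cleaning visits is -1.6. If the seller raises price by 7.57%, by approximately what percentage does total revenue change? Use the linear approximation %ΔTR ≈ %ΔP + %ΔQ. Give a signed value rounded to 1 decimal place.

%ΔQ ≈ Ed × %ΔP = (-1.6) × (+7.57%) = -12.1120%
%ΔTR ≈ %ΔP + %ΔQ = (+7.57%) + (-12.1120%) = -4.5420%

-4.5%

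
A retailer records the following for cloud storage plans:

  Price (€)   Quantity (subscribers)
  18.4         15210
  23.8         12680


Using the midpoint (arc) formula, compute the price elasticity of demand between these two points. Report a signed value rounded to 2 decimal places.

%ΔQ = (12680 − 15210) / [(15210 + 12680)/2] = -2530/13945 = -0.181427…
%ΔP = (23.8 − 18.4) / [(18.4 + 23.8)/2] = 5.4/21.1 = 0.255924…
Arc Ed = %ΔQ / %ΔP = (-2530/13945) / (5.4/21.1) = -0.7089…

-0.71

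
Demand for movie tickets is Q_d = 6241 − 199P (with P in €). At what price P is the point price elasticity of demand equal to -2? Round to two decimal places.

Ed = −199P/(6241 − 199P). Set this equal to -2:
199P = 2·(6241 − 199P) ⇒ 199P(1 + 2) = 2·6241
P = 2·6241 / (199·3) = 20.9078…

20.91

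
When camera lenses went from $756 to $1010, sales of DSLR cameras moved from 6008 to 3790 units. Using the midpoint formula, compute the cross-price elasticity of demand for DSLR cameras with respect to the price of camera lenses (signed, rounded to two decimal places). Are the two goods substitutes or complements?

-1.57; complements

%ΔQ_{DSLR cameras} = (3790 − 6008)/avg = -2218/4899 = -0.452745…
%ΔP_{camera lenses} = (1010 − 756)/avg = 254/883 = 0.287655…
E_cross = (-2218/4899) / (254/883) = -1.5739…
E_cross < 0 ⇒ the goods are complements.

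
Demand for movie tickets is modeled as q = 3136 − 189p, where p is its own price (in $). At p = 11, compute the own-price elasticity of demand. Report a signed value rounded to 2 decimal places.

-1.97

At the given values, q = 3136 − 189(11) = 1057.
∂q/∂p = −189.
E = (-189) × (11/1057) = -1.9668…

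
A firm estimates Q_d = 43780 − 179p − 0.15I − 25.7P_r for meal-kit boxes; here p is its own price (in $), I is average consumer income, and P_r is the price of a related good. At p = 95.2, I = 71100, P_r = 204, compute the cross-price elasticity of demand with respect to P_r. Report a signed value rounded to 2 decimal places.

At the given values, Q_d = 43780 − 179(95.2) − 0.15(71100) − 25.7(204) = 10831.4.
∂Q_d/∂P_r = -25.7.
E = (-25.7) × (204/10831.4) = -0.4840…

-0.48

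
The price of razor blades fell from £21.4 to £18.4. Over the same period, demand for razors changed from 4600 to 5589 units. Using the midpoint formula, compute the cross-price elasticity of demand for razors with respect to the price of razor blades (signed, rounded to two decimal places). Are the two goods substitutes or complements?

-1.29; complements

%ΔQ_{razors} = (5589 − 4600)/avg = 989/5094.5 = 0.194130…
%ΔP_{razor blades} = (18.4 − 21.4)/avg = -3/19.9 = -0.150753…
E_cross = (989/5094.5) / (-3/19.9) = -1.2877…
E_cross < 0 ⇒ the goods are complements.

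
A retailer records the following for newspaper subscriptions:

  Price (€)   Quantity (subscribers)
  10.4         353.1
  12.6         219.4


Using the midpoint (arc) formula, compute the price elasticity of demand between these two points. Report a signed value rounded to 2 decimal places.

-2.44

%ΔQ = (219.4 − 353.1) / [(353.1 + 219.4)/2] = -133.7/286.25 = -0.467074…
%ΔP = (12.6 − 10.4) / [(10.4 + 12.6)/2] = 2.2/11.5 = 0.191304…
Arc Ed = %ΔQ / %ΔP = (-133.7/286.25) / (2.2/11.5) = -2.4415…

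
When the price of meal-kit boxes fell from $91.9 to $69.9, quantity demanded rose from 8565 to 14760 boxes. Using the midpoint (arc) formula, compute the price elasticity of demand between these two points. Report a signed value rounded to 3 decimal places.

%ΔQ = (14760 − 8565) / [(8565 + 14760)/2] = 6195/11662.5 = 0.531189…
%ΔP = (69.9 − 91.9) / [(91.9 + 69.9)/2] = -22/80.9 = -0.271940…
Arc Ed = %ΔQ / %ΔP = (6195/11662.5) / (-22/80.9) = -1.95332…

-1.953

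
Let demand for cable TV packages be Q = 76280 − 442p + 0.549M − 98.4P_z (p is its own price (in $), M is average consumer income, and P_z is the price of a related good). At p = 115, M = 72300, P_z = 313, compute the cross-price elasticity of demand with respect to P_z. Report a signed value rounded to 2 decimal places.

At the given values, Q = 76280 − 442(115) + 0.549(72300) − 98.4(313) = 34343.5.
∂Q/∂P_z = -98.4.
E = (-98.4) × (313/34343.5) = -0.8967…

-0.90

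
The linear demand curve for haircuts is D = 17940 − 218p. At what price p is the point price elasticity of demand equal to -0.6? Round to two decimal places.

Ed = −218p/(17940 − 218p). Set this equal to -0.6:
218p = 0.6·(17940 − 218p) ⇒ 218p(1 + 0.6) = 0.6·17940
p = 0.6·17940 / (218·1.6) = 30.8600…

30.86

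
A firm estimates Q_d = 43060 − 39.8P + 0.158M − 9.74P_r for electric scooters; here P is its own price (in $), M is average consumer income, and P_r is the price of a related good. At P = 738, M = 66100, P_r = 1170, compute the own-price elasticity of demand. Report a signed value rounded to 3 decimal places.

-2.306

At the given values, Q_d = 43060 − 39.8(738) + 0.158(66100) − 9.74(1170) = 12735.6.
∂Q_d/∂P = −39.8.
E = (-39.8) × (738/12735.6) = -2.30632…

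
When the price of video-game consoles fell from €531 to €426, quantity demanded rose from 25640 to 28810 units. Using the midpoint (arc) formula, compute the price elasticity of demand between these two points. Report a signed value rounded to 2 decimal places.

%ΔQ = (28810 − 25640) / [(25640 + 28810)/2] = 3170/27225 = 0.116437…
%ΔP = (426 − 531) / [(531 + 426)/2] = -105/478.5 = -0.219435…
Arc Ed = %ΔQ / %ΔP = (3170/27225) / (-105/478.5) = -0.5306…

-0.53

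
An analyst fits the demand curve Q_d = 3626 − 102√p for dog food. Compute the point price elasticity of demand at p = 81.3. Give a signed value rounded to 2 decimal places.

-0.17

dQ_d/dp = −102/(2√p) = -5.6562. At p = 81.3, Q_d = 2706.3.
Ed = (dQ_d/dp)·(p/Q_d) = (-5.6562) × (81.3/2706.3) = -0.1699…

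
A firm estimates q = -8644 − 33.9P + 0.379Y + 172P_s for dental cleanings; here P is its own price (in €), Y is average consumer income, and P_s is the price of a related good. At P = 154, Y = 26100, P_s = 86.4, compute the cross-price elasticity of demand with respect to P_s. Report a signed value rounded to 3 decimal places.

1.365

At the given values, q = -8644 − 33.9(154) + 0.379(26100) + 172(86.4) = 10888.1.
∂q/∂P_s = 172.
E = (172) × (86.4/10888.1) = 1.36486…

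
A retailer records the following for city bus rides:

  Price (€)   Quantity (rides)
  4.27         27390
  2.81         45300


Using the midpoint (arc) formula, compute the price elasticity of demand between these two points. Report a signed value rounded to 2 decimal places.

-1.19

%ΔQ = (45300 − 27390) / [(27390 + 45300)/2] = 17910/36345 = 0.492777…
%ΔP = (2.81 − 4.27) / [(4.27 + 2.81)/2] = -1.46/3.54 = -0.412429…
Arc Ed = %ΔQ / %ΔP = (17910/36345) / (-1.46/3.54) = -1.1948…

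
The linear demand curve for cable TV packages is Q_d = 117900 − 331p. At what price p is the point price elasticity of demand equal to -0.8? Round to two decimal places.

158.31

Ed = −331p/(117900 − 331p). Set this equal to -0.8:
331p = 0.8·(117900 − 331p) ⇒ 331p(1 + 0.8) = 0.8·117900
p = 0.8·117900 / (331·1.8) = 158.3081…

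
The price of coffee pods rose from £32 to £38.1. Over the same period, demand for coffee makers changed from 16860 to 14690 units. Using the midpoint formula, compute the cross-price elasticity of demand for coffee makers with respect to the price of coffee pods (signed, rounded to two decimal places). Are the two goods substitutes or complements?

%ΔQ_{coffee makers} = (14690 − 16860)/avg = -2170/15775 = -0.137559…
%ΔP_{coffee pods} = (38.1 − 32)/avg = 6.1/35.05 = 0.174037…
E_cross = (-2170/15775) / (6.1/35.05) = -0.7904…
E_cross < 0 ⇒ the goods are complements.

-0.79; complements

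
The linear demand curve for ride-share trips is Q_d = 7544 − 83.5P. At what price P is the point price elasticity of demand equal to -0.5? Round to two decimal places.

Ed = −83.5P/(7544 − 83.5P). Set this equal to -0.5:
83.5P = 0.5·(7544 − 83.5P) ⇒ 83.5P(1 + 0.5) = 0.5·7544
P = 0.5·7544 / (83.5·1.5) = 30.1157…

30.12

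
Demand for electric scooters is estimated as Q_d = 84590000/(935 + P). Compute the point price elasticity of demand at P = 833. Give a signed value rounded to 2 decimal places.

-0.47

dQ_d/dP = −84590000/(935 + P)² = -27.0617. At P = 833, Q_d = 47845.
Ed = (dQ_d/dP)·(P/Q_d) = (-27.0617) × (833/47845) = -0.4711…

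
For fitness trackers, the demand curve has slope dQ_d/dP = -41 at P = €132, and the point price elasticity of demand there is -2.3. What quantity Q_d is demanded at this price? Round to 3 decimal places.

Ed = (dQ_d/dP)·(P/Q_d) ⇒ Q_d = (dQ_d/dP)·P/Ed = (-41)·132/(-2.3) = 2353.04347…

2353.043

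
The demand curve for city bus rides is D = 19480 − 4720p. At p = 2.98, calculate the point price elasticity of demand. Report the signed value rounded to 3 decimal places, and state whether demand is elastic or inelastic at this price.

-2.598; elastic

dD/dp = −4720. At p = 2.98, D = 19480 − 4720(2.98) = 5414.4.
Ed = (dD/dp)·(p/D) = −4720 × (2.98/5414.4) = -2.59781…
|Ed| = 2.598 > 1, so demand is elastic.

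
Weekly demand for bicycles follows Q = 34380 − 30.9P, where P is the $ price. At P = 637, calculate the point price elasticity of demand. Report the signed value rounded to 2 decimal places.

-1.34

dQ/dP = −30.9. At P = 637, Q = 34380 − 30.9(637) = 14696.7.
Ed = (dQ/dP)·(P/Q) = −30.9 × (637/14696.7) = -1.3393…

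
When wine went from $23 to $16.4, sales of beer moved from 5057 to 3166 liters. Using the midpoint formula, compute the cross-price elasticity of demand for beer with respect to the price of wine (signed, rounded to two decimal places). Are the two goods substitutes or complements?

1.37; substitutes

%ΔQ_{beer} = (3166 − 5057)/avg = -1891/4111.5 = -0.459929…
%ΔP_{wine} = (16.4 − 23)/avg = -6.6/19.7 = -0.335025…
E_cross = (-1891/4111.5) / (-6.6/19.7) = 1.3728…
E_cross > 0 ⇒ the goods are substitutes.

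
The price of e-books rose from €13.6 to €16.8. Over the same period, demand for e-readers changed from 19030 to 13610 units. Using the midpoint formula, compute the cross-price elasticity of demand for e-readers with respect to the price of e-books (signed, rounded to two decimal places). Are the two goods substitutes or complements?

%ΔQ_{e-readers} = (13610 − 19030)/avg = -5420/16320 = -0.332107…
%ΔP_{e-books} = (16.8 − 13.6)/avg = 3.2/15.2 = 0.210526…
E_cross = (-5420/16320) / (3.2/15.2) = -1.5775…
E_cross < 0 ⇒ the goods are complements.

-1.58; complements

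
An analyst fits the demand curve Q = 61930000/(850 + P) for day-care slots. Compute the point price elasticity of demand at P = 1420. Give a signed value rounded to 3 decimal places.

dQ/dP = −61930000/(850 + P)² = -12.0185. At P = 1420, Q = 27281.9.
Ed = (dQ/dP)·(P/Q) = (-12.0185) × (1420/27281.9) = -0.62555…

-0.626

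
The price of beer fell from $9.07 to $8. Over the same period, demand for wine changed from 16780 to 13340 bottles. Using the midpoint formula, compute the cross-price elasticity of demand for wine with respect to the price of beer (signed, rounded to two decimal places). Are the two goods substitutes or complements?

%ΔQ_{wine} = (13340 − 16780)/avg = -3440/15060 = -0.228419…
%ΔP_{beer} = (8 − 9.07)/avg = -1.07/8.535 = -0.125366…
E_cross = (-3440/15060) / (-1.07/8.535) = 1.8220…
E_cross > 0 ⇒ the goods are substitutes.

1.82; substitutes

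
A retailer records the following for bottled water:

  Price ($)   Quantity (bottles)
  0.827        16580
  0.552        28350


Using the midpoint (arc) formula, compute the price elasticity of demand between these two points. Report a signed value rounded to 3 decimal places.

%ΔQ = (28350 − 16580) / [(16580 + 28350)/2] = 11770/22465 = 0.523926…
%ΔP = (0.552 − 0.827) / [(0.827 + 0.552)/2] = -0.275/0.6895 = -0.398839…
Arc Ed = %ΔQ / %ΔP = (11770/22465) / (-0.275/0.6895) = -1.31362…

-1.314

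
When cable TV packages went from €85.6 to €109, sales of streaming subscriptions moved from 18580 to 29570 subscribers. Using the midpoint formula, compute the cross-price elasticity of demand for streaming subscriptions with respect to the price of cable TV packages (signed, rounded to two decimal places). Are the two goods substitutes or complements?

%ΔQ_{streaming subscriptions} = (29570 − 18580)/avg = 10990/24075 = 0.456490…
%ΔP_{cable TV packages} = (109 − 85.6)/avg = 23.4/97.3 = 0.240493…
E_cross = (10990/24075) / (23.4/97.3) = 1.8981…
E_cross > 0 ⇒ the goods are substitutes.

1.90; substitutes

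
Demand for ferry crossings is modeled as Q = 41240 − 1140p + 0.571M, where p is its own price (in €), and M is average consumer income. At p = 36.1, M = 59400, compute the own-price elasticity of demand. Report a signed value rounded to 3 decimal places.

-1.210

At the given values, Q = 41240 − 1140(36.1) + 0.571(59400) = 34003.4.
∂Q/∂p = −1140.
E = (-1140) × (36.1/34003.4) = -1.21029…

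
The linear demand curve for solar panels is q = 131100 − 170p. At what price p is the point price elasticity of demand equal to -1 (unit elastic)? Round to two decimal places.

385.59

Ed = −170p/(131100 − 170p). Set this equal to -1:
170p = 1·(131100 − 170p) ⇒ 170p(1 + 1) = 1·131100
p = 1·131100 / (170·2) = 385.5882…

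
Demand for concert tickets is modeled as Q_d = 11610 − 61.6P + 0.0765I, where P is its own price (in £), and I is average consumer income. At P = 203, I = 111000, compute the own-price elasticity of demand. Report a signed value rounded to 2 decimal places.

At the given values, Q_d = 11610 − 61.6(203) + 0.0765(111000) = 7596.7.
∂Q_d/∂P = −61.6.
E = (-61.6) × (203/7596.7) = -1.6460…

-1.65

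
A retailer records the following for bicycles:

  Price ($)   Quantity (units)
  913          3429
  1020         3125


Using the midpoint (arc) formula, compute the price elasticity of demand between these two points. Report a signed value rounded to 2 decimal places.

%ΔQ = (3125 − 3429) / [(3429 + 3125)/2] = -304/3277 = -0.092767…
%ΔP = (1020 − 913) / [(913 + 1020)/2] = 107/966.5 = 0.110708…
Arc Ed = %ΔQ / %ΔP = (-304/3277) / (107/966.5) = -0.8379…

-0.84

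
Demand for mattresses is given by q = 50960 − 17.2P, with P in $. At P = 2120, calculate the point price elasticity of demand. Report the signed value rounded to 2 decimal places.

dq/dP = −17.2. At P = 2120, q = 50960 − 17.2(2120) = 14496.
Ed = (dq/dP)·(P/q) = −17.2 × (2120/14496) = -2.5154…

-2.52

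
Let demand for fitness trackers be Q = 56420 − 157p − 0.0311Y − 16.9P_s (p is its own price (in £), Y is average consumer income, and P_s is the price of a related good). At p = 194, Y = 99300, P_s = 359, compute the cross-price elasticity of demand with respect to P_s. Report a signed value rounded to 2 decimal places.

-0.36

At the given values, Q = 56420 − 157(194) − 0.0311(99300) − 16.9(359) = 16806.67.
∂Q/∂P_s = -16.9.
E = (-16.9) × (359/16806.67) = -0.3609…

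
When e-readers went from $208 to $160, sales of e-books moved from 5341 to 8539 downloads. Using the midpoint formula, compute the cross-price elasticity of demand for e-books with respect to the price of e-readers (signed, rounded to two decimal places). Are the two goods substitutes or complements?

%ΔQ_{e-books} = (8539 − 5341)/avg = 3198/6940 = 0.460806…
%ΔP_{e-readers} = (160 − 208)/avg = -48/184 = -0.260869…
E_cross = (3198/6940) / (-48/184) = -1.7664…
E_cross < 0 ⇒ the goods are complements.

-1.77; complements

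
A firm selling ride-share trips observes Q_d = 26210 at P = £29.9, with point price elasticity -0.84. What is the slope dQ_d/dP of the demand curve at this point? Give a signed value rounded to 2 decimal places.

Ed = (dQ_d/dP)·(P/Q_d) ⇒ dQ_d/dP = Ed·Q_d/P = (-0.84)·26210/29.9 = -736.3344…

-736.33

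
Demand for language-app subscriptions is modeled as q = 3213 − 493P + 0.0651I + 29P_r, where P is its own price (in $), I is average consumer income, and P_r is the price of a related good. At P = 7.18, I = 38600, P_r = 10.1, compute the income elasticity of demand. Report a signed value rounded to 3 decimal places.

At the given values, q = 3213 − 493(7.18) + 0.0651(38600) + 29(10.1) = 2479.02.
∂q/∂I = 0.0651.
E = (0.0651) × (38600/2479.02) = 1.01365…

1.014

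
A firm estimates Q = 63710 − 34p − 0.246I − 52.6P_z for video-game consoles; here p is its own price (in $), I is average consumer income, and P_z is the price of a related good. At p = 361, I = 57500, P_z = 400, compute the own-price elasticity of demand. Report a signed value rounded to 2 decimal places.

-0.76

At the given values, Q = 63710 − 34(361) − 0.246(57500) − 52.6(400) = 16251.
∂Q/∂p = −34.
E = (-34) × (361/16251) = -0.7552…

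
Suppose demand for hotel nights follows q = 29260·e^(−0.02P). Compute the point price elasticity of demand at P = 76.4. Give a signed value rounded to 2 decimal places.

-1.53

dq/dP = −0.02·q = -126.97. At P = 76.4, q = 6348.52.
Ed = (dq/dP)·(P/q) = (-126.97) × (76.4/6348.52) = -1.528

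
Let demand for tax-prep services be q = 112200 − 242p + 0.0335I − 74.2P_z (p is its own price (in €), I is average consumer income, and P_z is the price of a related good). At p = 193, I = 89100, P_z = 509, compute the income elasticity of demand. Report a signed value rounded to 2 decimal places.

0.10

At the given values, q = 112200 − 242(193) + 0.0335(89100) − 74.2(509) = 30711.05.
∂q/∂I = 0.0335.
E = (0.0335) × (89100/30711.05) = 0.0971…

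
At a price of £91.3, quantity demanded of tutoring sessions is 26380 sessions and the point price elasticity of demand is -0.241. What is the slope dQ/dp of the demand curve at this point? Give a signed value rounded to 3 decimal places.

-69.634

Ed = (dQ/dp)·(p/Q) ⇒ dQ/dp = Ed·Q/p = (-0.241)·26380/91.3 = -69.63395…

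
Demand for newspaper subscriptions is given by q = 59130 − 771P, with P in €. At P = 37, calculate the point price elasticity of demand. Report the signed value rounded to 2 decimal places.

dq/dP = −771. At P = 37, q = 59130 − 771(37) = 30603.
Ed = (dq/dP)·(P/q) = −771 × (37/30603) = -0.9321…

-0.93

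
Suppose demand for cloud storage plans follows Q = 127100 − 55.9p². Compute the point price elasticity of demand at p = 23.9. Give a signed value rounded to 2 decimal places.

dQ/dp = −2·55.9·p = -2672.02. At p = 23.9, Q = 95169.361.
Ed = (dQ/dp)·(p/Q) = (-2672.02) × (23.9/95169.361) = -0.6710…

-0.67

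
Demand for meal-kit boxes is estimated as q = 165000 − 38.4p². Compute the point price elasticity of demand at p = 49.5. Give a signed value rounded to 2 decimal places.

dq/dp = −2·38.4·p = -3801.6. At p = 49.5, q = 70910.4.
Ed = (dq/dp)·(p/q) = (-3801.6) × (49.5/70910.4) = -2.6537…

-2.65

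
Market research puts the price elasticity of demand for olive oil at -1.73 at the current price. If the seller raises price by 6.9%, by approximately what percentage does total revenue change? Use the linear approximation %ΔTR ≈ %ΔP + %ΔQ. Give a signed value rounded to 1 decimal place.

-5.0%

%ΔQ ≈ Ed × %ΔP = (-1.73) × (+6.9%) = -11.9370%
%ΔTR ≈ %ΔP + %ΔQ = (+6.9%) + (-11.9370%) = -5.0370%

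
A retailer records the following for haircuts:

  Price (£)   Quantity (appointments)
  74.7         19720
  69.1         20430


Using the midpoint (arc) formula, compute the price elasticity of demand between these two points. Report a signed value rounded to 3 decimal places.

-0.454

%ΔQ = (20430 − 19720) / [(19720 + 20430)/2] = 710/20075 = 0.035367…
%ΔP = (69.1 − 74.7) / [(74.7 + 69.1)/2] = -5.6/71.9 = -0.077885…
Arc Ed = %ΔQ / %ΔP = (710/20075) / (-5.6/71.9) = -0.45409…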